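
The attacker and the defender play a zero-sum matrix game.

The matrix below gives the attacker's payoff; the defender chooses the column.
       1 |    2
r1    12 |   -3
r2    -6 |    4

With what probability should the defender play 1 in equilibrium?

Row minima are -3 and -6, so the attacker's maximin is -3; column maxima are 12 and 4, so the defender's minimax is 4. These differ, so the equilibrium is in mixed strategies.
Let the defender play 1 with probability q. The attacker is indifferent when 12q − 3(1−q) = −6q + 4(1−q), giving q = 7/25.

7/25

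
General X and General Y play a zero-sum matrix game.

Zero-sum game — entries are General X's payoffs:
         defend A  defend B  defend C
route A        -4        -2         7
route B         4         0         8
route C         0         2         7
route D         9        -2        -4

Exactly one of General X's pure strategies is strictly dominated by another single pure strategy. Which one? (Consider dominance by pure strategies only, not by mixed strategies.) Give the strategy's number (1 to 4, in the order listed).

Compare route A with route B: 4 > -4, 0 > -2, 8 > 7.
So route B strictly dominates route A for General X; route A is strictly dominated.

1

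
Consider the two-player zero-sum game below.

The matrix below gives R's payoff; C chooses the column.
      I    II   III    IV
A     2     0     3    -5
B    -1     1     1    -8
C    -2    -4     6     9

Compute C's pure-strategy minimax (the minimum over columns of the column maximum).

The worst case (largest entry) in each column is I: 2, II: 1, III: 6, IV: 9.
The best (smallest) of these is 1.

1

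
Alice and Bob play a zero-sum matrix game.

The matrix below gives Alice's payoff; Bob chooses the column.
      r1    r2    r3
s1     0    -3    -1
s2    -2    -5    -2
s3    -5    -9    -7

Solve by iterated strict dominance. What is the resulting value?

-3

Column r3 is strictly dominated by r2 for Bob (-3<-1, -5<-2, -9<-7); eliminate r3.
Column r1 is strictly dominated by r2 for Bob (-3<0, -5<-2, -9<-5); eliminate r1.
Row s3 is strictly dominated by row s1 (-3>-9); eliminate s3.
Row s2 is strictly dominated by row s1 (-3>-5); eliminate s2.
Only (s1, r2) remains, with payoff -3.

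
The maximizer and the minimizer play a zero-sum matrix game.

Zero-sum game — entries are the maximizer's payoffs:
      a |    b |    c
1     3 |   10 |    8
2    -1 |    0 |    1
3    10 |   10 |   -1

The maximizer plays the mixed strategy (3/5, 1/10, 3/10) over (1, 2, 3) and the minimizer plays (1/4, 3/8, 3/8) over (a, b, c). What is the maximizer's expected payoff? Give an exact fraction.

Against (1/4, 3/8, 3/8), each row's expected payoff is 1: 15/2; 2: 1/8; 3: 47/8.
Taking the (3/5, 1/10, 3/10)-weighted average: (3/5)·(15/2) + (1/10)·(1/8) + (3/10)·(47/8) = 251/40.

251/40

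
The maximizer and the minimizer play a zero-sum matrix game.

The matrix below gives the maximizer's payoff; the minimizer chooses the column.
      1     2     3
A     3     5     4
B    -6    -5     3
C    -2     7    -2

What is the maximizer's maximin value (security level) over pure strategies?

3

The worst-case payoff for each row is A: 3, B: -6, C: -2.
The best of these is 3.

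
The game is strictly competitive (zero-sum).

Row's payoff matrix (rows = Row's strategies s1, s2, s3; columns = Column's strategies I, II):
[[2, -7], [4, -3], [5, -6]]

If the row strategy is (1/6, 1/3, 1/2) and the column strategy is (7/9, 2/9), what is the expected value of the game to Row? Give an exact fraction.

113/54

Against (7/9, 2/9), each row's expected payoff is s1: 0; s2: 22/9; s3: 23/9.
Taking the (1/6, 1/3, 1/2)-weighted average: (1/6)·(0) + (1/3)·(22/9) + (1/2)·(23/9) = 113/54.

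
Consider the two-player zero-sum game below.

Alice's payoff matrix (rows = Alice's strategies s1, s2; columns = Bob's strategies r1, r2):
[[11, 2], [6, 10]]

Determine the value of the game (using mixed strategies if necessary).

98/13

Row minima are 2 and 6, so Alice's maximin is 6; column maxima are 11 and 10, so Bob's minimax is 10. These differ, so the equilibrium is in mixed strategies.
Let Alice play s1 with probability p. Bob is indifferent when 11p + 6(1−p) = 2p + 10(1−p), giving p = 4/13.
Let Bob play r1 with probability q. Alice is indifferent when 11q + 2(1−q) = 6q + 10(1−q), giving q = 8/13.
The value is 11·(8/13) + (2)·(5/13) = 98/13.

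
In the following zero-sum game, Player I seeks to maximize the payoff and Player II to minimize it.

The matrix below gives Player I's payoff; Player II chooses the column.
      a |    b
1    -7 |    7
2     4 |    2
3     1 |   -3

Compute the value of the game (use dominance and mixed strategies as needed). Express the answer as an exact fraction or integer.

21/8

Row 3 is strictly dominated by row 2, so Player I never plays it.
The remaining 2×2 game on (1, 2) × (a, b) has no saddle point. Let Player I play 1 with probability p; indifference gives −7p + 4(1−p) = 7p + 2(1−p), so p = 1/8.
Similarly Player II's optimal q on a is 5/16, and the value is -7·(5/16) + (7)·(11/16) = 21/8.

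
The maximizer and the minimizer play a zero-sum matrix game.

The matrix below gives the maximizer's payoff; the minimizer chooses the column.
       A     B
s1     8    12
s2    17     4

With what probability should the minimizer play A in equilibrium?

8/17

Row minima are 8 and 4, so the maximizer's maximin is 8; column maxima are 17 and 12, so the minimizer's minimax is 12. These differ, so the equilibrium is in mixed strategies.
Let the minimizer play A with probability q. The maximizer is indifferent when 8q + 12(1−q) = 17q + 4(1−q), giving q = 8/17.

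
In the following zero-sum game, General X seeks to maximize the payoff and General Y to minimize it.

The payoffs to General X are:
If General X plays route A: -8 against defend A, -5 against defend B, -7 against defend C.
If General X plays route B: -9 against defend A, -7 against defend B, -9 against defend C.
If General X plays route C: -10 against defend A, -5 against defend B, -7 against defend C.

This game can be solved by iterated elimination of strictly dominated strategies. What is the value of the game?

Column defend B is strictly dominated by defend A for General Y (-8<-5, -9<-7, -10<-5); eliminate defend B.
Row route B is strictly dominated by row route A (-8>-9, -7>-9); eliminate route B.
Column defend C is strictly dominated by defend A for General Y (-8<-7, -10<-7); eliminate defend C.
Row route C is strictly dominated by row route A (-8>-10); eliminate route C.
Only (route A, defend A) remains, with payoff -8.

-8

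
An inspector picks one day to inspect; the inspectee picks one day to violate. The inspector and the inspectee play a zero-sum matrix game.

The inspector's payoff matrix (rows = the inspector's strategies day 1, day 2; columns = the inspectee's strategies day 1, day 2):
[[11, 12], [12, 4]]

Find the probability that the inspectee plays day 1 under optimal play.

Row minima are 11 and 4, so the inspector's maximin is 11; column maxima are 12 and 12, so the inspectee's minimax is 12. These differ, so the equilibrium is in mixed strategies.
Let the inspectee play day 1 with probability q. The inspector is indifferent when 11q + 12(1−q) = 12q + 4(1−q), giving q = 8/9.

8/9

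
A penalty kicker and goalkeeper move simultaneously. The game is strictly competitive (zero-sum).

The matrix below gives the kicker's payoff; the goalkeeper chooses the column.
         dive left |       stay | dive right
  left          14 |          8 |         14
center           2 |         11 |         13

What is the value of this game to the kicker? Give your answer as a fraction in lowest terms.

46/5

Column dive right is strictly dominated by stay for the goalkeeper (it gives the kicker more in every row).
The remaining 2×2 game on (left, center) × (dive left, stay) has no saddle point. Let the kicker play left with probability p; indifference gives 14p + 2(1−p) = 8p + 11(1−p), so p = 3/5.
Similarly the goalkeeper's optimal q on dive left is 1/5, and the value is 14·(1/5) + (8)·(4/5) = 46/5.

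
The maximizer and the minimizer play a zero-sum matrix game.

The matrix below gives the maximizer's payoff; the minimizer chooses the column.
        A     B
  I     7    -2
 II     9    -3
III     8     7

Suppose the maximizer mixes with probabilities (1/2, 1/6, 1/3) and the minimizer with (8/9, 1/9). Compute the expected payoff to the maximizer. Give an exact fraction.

Against (8/9, 1/9), each row's expected payoff is I: 6; II: 23/3; III: 71/9.
Taking the (1/2, 1/6, 1/3)-weighted average: (1/2)·(6) + (1/6)·(23/3) + (1/3)·(71/9) = 373/54.

373/54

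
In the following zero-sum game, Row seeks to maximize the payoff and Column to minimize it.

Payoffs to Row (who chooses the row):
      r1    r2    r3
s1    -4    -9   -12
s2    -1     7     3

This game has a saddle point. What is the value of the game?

Row minima: -12, -1 → Row's maximin is -1.
Column maxima: -1, 7, 3 → Column's minimax is -1.
They coincide at (s2, r1), so the value is -1.

-1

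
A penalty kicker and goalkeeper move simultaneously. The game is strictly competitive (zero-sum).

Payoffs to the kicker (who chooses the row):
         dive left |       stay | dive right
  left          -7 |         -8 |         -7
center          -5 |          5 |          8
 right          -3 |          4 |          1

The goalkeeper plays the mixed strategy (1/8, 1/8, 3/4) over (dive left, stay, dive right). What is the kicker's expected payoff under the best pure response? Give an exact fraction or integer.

6

left: (-7)·(1/8) + (-8)·(1/8) + (-7)·(3/4) = -57/8.
center: (-5)·(1/8) + (5)·(1/8) + (8)·(3/4) = 6.
right: (-3)·(1/8) + (4)·(1/8) + (1)·(3/4) = 7/8.
The best pure response is center with expected payoff 6.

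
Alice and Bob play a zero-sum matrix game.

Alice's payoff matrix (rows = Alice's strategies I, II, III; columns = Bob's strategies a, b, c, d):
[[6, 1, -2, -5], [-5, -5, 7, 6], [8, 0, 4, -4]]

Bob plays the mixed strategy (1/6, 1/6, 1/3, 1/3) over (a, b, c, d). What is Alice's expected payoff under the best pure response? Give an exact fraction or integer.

I: (6)·(1/6) + (1)·(1/6) + (-2)·(1/3) + (-5)·(1/3) = -7/6.
II: (-5)·(1/6) + (-5)·(1/6) + (7)·(1/3) + (6)·(1/3) = 8/3.
III: (8)·(1/6) + (0)·(1/6) + (4)·(1/3) + (-4)·(1/3) = 4/3.
The best pure response is II with expected payoff 8/3.

8/3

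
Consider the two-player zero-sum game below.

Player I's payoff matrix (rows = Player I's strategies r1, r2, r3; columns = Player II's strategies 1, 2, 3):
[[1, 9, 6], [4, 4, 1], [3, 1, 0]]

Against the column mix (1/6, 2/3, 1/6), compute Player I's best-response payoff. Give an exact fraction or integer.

r1: (1)·(1/6) + (9)·(2/3) + (6)·(1/6) = 43/6.
r2: (4)·(1/6) + (4)·(2/3) + (1)·(1/6) = 7/2.
r3: (3)·(1/6) + (1)·(2/3) + (0)·(1/6) = 7/6.
The best pure response is r1 with expected payoff 43/6.

43/6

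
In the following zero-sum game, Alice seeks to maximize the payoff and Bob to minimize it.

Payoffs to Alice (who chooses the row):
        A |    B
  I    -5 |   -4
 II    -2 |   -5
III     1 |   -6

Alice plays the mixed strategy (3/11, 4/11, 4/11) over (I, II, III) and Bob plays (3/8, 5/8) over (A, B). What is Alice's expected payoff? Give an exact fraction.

Against (3/8, 5/8), each row's expected payoff is I: -35/8; II: -31/8; III: -27/8.
Taking the (3/11, 4/11, 4/11)-weighted average: (3/11)·(-35/8) + (4/11)·(-31/8) + (4/11)·(-27/8) = -337/88.

-337/88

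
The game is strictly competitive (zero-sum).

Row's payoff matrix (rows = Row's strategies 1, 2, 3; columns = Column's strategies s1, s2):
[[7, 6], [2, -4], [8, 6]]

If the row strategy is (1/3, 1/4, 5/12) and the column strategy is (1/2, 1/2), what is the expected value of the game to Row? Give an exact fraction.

29/6

Against (1/2, 1/2), each row's expected payoff is 1: 13/2; 2: -1; 3: 7.
Taking the (1/3, 1/4, 5/12)-weighted average: (1/3)·(13/2) + (1/4)·(-1) + (5/12)·(7) = 29/6.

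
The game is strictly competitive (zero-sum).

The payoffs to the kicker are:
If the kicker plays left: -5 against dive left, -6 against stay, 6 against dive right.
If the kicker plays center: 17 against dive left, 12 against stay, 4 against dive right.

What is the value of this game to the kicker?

24/5

Column dive left is strictly dominated by stay for the goalkeeper (it gives the kicker more in every row).
The remaining 2×2 game on (left, center) × (stay, dive right) has no saddle point. Let the kicker play left with probability p; indifference gives −6p + 12(1−p) = 6p + 4(1−p), so p = 2/5.
Similarly the goalkeeper's optimal q on stay is 1/10, and the value is -6·(1/10) + (6)·(9/10) = 24/5.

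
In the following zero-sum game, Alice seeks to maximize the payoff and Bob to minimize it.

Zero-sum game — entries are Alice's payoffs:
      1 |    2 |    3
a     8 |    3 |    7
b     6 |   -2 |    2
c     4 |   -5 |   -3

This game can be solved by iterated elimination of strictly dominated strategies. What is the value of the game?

3

Row b is strictly dominated by row a (8>6, 3>-2, 7>2); eliminate b.
Row c is strictly dominated by row a (8>4, 3>-5, 7>-3); eliminate c.
Column 1 is strictly dominated by 2 for Bob (3<8); eliminate 1.
Column 3 is strictly dominated by 2 for Bob (3<7); eliminate 3.
Only (a, 2) remains, with payoff 3.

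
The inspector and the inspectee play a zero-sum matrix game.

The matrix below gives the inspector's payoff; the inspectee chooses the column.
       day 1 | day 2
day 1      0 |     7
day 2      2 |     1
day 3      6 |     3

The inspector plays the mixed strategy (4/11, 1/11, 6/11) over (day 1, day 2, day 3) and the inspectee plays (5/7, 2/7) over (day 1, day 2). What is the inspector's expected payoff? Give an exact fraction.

Against (5/7, 2/7), each row's expected payoff is day 1: 2; day 2: 12/7; day 3: 36/7.
Taking the (4/11, 1/11, 6/11)-weighted average: (4/11)·(2) + (1/11)·(12/7) + (6/11)·(36/7) = 284/77.

284/77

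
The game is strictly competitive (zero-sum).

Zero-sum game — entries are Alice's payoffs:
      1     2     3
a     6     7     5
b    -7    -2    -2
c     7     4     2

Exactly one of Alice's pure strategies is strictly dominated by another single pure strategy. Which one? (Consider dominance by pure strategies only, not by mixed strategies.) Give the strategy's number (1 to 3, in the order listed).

Compare b with a: 6 > -7, 7 > -2, 5 > -2.
So a strictly dominates b for Alice; b is strictly dominated.

2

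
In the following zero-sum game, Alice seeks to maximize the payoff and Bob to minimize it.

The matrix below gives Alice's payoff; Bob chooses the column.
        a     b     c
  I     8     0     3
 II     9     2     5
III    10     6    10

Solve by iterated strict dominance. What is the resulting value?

Column a is strictly dominated by b for Bob (0<8, 2<9, 6<10); eliminate a.
Column c is strictly dominated by b for Bob (0<3, 2<5, 6<10); eliminate c.
Row II is strictly dominated by row III (6>2); eliminate II.
Row I is strictly dominated by row III (6>0); eliminate I.
Only (III, b) remains, with payoff 6.

6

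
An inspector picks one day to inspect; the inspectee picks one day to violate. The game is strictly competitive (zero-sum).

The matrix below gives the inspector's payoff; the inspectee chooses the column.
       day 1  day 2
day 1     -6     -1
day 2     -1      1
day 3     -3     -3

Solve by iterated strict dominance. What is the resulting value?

Row day 3 is strictly dominated by row day 2 (-1>-3, 1>-3); eliminate day 3.
Column day 2 is strictly dominated by day 1 for the inspectee (-6<-1, -1<1); eliminate day 2.
Row day 1 is strictly dominated by row day 2 (-1>-6); eliminate day 1.
Only (day 2, day 1) remains, with payoff -1.

-1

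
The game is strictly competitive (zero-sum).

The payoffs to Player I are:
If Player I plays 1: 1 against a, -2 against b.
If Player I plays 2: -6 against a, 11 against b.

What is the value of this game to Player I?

-1/20

Row minima are -2 and -6, so Player I's maximin is -2; column maxima are 1 and 11, so Player II's minimax is 1. These differ, so the equilibrium is in mixed strategies.
Let Player I play 1 with probability p. Player II is indifferent when p − 6(1−p) = −2p + 11(1−p), giving p = 17/20.
Let Player II play a with probability q. Player I is indifferent when q − 2(1−q) = −6q + 11(1−q), giving q = 13/20.
The value is 1·(13/20) + (-2)·(7/20) = -1/20.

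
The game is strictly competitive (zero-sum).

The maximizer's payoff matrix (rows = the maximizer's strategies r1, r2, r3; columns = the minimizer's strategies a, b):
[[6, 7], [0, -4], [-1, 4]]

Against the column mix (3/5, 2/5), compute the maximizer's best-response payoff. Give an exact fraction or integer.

r1: (6)·(3/5) + (7)·(2/5) = 32/5.
r2: (0)·(3/5) + (-4)·(2/5) = -8/5.
r3: (-1)·(3/5) + (4)·(2/5) = 1.
The best pure response is r1 with expected payoff 32/5.

32/5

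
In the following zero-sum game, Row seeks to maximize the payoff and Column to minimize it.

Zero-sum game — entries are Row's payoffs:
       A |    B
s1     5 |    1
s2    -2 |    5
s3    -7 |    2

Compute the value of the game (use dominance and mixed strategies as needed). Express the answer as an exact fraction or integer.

Row s3 is strictly dominated by row s2, so Row never plays it.
The remaining 2×2 game on (s1, s2) × (A, B) has no saddle point. Let Row play s1 with probability p; indifference gives 5p − 2(1−p) = p + 5(1−p), so p = 7/11.
Similarly Column's optimal q on A is 4/11, and the value is 5·(4/11) + (1)·(7/11) = 27/11.

27/11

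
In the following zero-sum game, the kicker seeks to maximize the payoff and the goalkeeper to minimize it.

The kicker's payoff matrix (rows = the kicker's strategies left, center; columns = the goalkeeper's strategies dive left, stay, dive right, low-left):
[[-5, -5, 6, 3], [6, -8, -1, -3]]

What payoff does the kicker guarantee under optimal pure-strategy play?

Row minima: -5, -8 → the kicker's maximin is -5.
Column maxima: 6, -5, 6, 3 → the goalkeeper's minimax is -5.
They coincide at (left, stay), so the value is -5.

-5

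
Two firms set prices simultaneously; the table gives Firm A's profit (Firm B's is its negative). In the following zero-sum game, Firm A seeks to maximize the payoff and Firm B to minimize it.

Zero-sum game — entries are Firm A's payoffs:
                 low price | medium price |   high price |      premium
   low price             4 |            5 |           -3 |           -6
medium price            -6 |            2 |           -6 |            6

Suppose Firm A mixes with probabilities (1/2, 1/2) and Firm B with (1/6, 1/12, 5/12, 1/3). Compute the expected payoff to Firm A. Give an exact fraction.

Against (1/6, 1/12, 5/12, 1/3), each row's expected payoff is low price: -13/6; medium price: -4/3.
Taking the (1/2, 1/2)-weighted average: (1/2)·(-13/6) + (1/2)·(-4/3) = -7/4.

-7/4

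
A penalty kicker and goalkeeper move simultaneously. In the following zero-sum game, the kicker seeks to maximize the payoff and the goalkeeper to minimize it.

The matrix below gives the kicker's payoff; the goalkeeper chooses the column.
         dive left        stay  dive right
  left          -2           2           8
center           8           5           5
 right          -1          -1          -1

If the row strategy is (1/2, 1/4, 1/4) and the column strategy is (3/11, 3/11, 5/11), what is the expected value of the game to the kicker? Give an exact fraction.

133/44

Against (3/11, 3/11, 5/11), each row's expected payoff is left: 40/11; center: 64/11; right: -1.
Taking the (1/2, 1/4, 1/4)-weighted average: (1/2)·(40/11) + (1/4)·(64/11) + (1/4)·(-1) = 133/44.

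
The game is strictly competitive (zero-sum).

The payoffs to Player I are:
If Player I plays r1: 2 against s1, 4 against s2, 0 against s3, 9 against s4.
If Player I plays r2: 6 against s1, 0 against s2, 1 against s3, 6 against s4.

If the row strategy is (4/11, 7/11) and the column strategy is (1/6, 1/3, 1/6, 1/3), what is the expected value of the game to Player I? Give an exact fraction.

245/66

Against (1/6, 1/3, 1/6, 1/3), each row's expected payoff is r1: 14/3; r2: 19/6.
Taking the (4/11, 7/11)-weighted average: (4/11)·(14/3) + (7/11)·(19/6) = 245/66.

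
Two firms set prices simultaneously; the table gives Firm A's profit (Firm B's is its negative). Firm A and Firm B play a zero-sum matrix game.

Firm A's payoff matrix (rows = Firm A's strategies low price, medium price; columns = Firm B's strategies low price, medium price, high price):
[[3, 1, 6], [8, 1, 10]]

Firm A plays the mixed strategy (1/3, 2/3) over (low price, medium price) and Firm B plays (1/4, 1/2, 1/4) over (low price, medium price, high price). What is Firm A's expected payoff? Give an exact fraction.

Against (1/4, 1/2, 1/4), each row's expected payoff is low price: 11/4; medium price: 5.
Taking the (1/3, 2/3)-weighted average: (1/3)·(11/4) + (2/3)·(5) = 17/4.

17/4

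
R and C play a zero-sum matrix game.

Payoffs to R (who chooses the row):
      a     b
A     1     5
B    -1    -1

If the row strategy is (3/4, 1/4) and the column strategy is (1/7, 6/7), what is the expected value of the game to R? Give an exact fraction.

43/14

Against (1/7, 6/7), each row's expected payoff is A: 31/7; B: -1.
Taking the (3/4, 1/4)-weighted average: (3/4)·(31/7) + (1/4)·(-1) = 43/14.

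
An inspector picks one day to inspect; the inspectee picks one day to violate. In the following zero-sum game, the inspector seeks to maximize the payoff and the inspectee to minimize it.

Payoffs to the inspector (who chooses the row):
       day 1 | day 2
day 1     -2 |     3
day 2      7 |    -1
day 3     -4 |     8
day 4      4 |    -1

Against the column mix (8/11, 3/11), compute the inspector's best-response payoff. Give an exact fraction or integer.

53/11

day 1: (-2)·(8/11) + (3)·(3/11) = -7/11.
day 2: (7)·(8/11) + (-1)·(3/11) = 53/11.
day 3: (-4)·(8/11) + (8)·(3/11) = -8/11.
day 4: (4)·(8/11) + (-1)·(3/11) = 29/11.
The best pure response is day 2 with expected payoff 53/11.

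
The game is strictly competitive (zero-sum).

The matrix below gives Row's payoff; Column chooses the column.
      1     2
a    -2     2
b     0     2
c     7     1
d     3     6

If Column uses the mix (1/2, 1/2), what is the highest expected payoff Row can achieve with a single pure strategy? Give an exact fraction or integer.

9/2

a: (-2)·(1/2) + (2)·(1/2) = 0.
b: (0)·(1/2) + (2)·(1/2) = 1.
c: (7)·(1/2) + (1)·(1/2) = 4.
d: (3)·(1/2) + (6)·(1/2) = 9/2.
The best pure response is d with expected payoff 9/2.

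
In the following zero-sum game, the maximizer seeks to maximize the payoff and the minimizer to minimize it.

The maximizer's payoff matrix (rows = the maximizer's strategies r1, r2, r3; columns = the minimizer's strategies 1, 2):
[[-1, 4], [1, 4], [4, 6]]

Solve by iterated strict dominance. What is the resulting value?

Row r2 is strictly dominated by row r3 (4>1, 6>4); eliminate r2.
Row r1 is strictly dominated by row r3 (4>-1, 6>4); eliminate r1.
Column 2 is strictly dominated by 1 for the minimizer (4<6); eliminate 2.
Only (r3, 1) remains, with payoff 4.

4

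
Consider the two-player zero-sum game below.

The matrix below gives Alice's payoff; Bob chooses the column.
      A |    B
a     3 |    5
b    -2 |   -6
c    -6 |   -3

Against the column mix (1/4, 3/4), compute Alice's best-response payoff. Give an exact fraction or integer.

9/2

a: (3)·(1/4) + (5)·(3/4) = 9/2.
b: (-2)·(1/4) + (-6)·(3/4) = -5.
c: (-6)·(1/4) + (-3)·(3/4) = -15/4.
The best pure response is a with expected payoff 9/2.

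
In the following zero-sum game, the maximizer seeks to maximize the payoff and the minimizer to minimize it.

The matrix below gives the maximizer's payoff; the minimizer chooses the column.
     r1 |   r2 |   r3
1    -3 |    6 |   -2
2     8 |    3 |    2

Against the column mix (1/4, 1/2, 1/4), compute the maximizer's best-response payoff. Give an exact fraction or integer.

1: (-3)·(1/4) + (6)·(1/2) + (-2)·(1/4) = 7/4.
2: (8)·(1/4) + (3)·(1/2) + (2)·(1/4) = 4.
The best pure response is 2 with expected payoff 4.

4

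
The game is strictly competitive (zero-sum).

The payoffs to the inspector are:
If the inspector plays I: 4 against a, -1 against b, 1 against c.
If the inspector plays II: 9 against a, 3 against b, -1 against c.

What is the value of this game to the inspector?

1/3

Column a is strictly dominated by b for the inspectee (it gives the inspector more in every row).
The remaining 2×2 game on (I, II) × (b, c) has no saddle point. Let the inspector play I with probability p; indifference gives −p + 3(1−p) = p − (1−p), so p = 2/3.
Similarly the inspectee's optimal q on b is 1/3, and the value is -1·(1/3) + (1)·(2/3) = 1/3.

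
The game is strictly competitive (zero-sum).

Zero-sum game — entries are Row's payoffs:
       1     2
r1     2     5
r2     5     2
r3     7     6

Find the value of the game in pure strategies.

6

Row minima: 2, 2, 6 → Row's maximin is 6.
Column maxima: 7, 6 → Column's minimax is 6.
They coincide at (r3, 2), so the value is 6.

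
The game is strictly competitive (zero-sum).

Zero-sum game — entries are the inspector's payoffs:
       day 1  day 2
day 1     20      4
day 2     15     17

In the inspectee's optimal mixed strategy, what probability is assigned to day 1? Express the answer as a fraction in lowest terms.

Row minima are 4 and 15, so the inspector's maximin is 15; column maxima are 20 and 17, so the inspectee's minimax is 17. These differ, so the equilibrium is in mixed strategies.
Let the inspectee play day 1 with probability q. The inspector is indifferent when 20q + 4(1−q) = 15q + 17(1−q), giving q = 13/18.

13/18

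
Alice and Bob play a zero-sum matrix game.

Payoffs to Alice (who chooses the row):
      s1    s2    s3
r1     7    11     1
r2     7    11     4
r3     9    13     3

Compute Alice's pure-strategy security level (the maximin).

4

The worst-case payoff for each row is r1: 1, r2: 4, r3: 3.
The best of these is 4.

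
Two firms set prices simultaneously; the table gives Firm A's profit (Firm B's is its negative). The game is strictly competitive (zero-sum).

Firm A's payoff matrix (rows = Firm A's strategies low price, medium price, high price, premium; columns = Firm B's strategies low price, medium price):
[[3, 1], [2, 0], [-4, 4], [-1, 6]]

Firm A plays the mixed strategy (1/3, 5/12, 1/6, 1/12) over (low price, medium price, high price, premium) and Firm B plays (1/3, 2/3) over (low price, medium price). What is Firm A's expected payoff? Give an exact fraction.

49/36

Against (1/3, 2/3), each row's expected payoff is low price: 5/3; medium price: 2/3; high price: 4/3; premium: 11/3.
Taking the (1/3, 5/12, 1/6, 1/12)-weighted average: (1/3)·(5/3) + (5/12)·(2/3) + (1/6)·(4/3) + (1/12)·(11/3) = 49/36.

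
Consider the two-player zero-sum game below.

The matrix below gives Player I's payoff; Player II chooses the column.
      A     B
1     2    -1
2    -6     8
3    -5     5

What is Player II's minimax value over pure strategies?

2

The worst case (largest entry) in each column is A: 2, B: 8.
The best (smallest) of these is 2.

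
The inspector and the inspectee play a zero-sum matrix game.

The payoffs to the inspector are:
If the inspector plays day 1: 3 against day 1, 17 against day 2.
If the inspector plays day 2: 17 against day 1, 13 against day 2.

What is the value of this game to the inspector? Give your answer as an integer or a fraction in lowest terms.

125/9

Row minima are 3 and 13, so the inspector's maximin is 13; column maxima are 17 and 17, so the inspectee's minimax is 17. These differ, so the equilibrium is in mixed strategies.
Let the inspector play day 1 with probability p. The inspectee is indifferent when 3p + 17(1−p) = 17p + 13(1−p), giving p = 2/9.
Let the inspectee play day 1 with probability q. The inspector is indifferent when 3q + 17(1−q) = 17q + 13(1−q), giving q = 2/9.
The value is 3·(2/9) + (17)·(7/9) = 125/9.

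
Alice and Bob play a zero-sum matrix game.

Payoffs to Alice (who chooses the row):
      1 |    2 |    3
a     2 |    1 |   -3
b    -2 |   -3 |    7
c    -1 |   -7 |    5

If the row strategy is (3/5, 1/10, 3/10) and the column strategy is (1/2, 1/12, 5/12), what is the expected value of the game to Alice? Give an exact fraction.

Against (1/2, 1/12, 5/12), each row's expected payoff is a: -1/6; b: 5/3; c: 1.
Taking the (3/5, 1/10, 3/10)-weighted average: (3/5)·(-1/6) + (1/10)·(5/3) + (3/10)·(1) = 11/30.

11/30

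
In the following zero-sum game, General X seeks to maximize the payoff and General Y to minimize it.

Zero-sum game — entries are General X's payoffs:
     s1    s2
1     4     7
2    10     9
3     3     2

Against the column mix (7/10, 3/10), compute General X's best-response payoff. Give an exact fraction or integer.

97/10

1: (4)·(7/10) + (7)·(3/10) = 49/10.
2: (10)·(7/10) + (9)·(3/10) = 97/10.
3: (3)·(7/10) + (2)·(3/10) = 27/10.
The best pure response is 2 with expected payoff 97/10.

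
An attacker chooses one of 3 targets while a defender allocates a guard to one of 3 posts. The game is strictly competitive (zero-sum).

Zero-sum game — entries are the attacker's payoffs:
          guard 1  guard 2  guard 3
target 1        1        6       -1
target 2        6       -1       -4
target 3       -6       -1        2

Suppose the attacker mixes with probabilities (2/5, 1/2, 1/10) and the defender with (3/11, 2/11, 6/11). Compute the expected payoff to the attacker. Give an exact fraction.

Against (3/11, 2/11, 6/11), each row's expected payoff is target 1: 9/11; target 2: -8/11; target 3: -8/11.
Taking the (2/5, 1/2, 1/10)-weighted average: (2/5)·(9/11) + (1/2)·(-8/11) + (1/10)·(-8/11) = -6/55.

-6/55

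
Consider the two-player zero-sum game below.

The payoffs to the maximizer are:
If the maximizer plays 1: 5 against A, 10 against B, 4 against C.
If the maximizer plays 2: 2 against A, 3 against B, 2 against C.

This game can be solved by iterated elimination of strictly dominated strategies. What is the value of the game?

Row 2 is strictly dominated by row 1 (5>2, 10>3, 4>2); eliminate 2.
Column B is strictly dominated by A for the minimizer (5<10); eliminate B.
Column A is strictly dominated by C for the minimizer (4<5); eliminate A.
Only (1, C) remains, with payoff 4.

4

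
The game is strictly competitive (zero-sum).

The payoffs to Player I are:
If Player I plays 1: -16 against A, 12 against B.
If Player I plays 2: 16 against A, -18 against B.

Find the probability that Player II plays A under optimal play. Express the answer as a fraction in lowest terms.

Row minima are -16 and -18, so Player I's maximin is -16; column maxima are 16 and 12, so Player II's minimax is 12. These differ, so the equilibrium is in mixed strategies.
Let Player II play A with probability q. Player I is indifferent when −16q + 12(1−q) = 16q − 18(1−q), giving q = 15/31.

15/31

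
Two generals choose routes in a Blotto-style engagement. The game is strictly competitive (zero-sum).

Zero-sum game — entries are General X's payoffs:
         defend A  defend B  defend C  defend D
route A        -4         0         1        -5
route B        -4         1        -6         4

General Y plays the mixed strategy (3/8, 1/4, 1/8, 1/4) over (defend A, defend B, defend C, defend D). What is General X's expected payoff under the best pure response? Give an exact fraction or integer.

-1

route A: (-4)·(3/8) + (0)·(1/4) + (1)·(1/8) + (-5)·(1/4) = -21/8.
route B: (-4)·(3/8) + (1)·(1/4) + (-6)·(1/8) + (4)·(1/4) = -1.
The best pure response is route B with expected payoff -1.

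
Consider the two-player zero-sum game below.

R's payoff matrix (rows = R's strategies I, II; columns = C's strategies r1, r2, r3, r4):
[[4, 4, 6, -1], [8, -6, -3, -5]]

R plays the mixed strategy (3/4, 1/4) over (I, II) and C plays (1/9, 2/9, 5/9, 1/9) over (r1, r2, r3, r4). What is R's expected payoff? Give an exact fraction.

11/4

Against (1/9, 2/9, 5/9, 1/9), each row's expected payoff is I: 41/9; II: -8/3.
Taking the (3/4, 1/4)-weighted average: (3/4)·(41/9) + (1/4)·(-8/3) = 11/4.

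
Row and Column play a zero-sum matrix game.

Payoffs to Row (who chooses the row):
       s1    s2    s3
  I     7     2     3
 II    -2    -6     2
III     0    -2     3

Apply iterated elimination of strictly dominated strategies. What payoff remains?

2

Column s1 is strictly dominated by s2 for Column (2<7, -6<-2, -2<0); eliminate s1.
Row II is strictly dominated by row I (2>-6, 3>2); eliminate II.
Column s3 is strictly dominated by s2 for Column (2<3, -2<3); eliminate s3.
Row III is strictly dominated by row I (2>-2); eliminate III.
Only (I, s2) remains, with payoff 2.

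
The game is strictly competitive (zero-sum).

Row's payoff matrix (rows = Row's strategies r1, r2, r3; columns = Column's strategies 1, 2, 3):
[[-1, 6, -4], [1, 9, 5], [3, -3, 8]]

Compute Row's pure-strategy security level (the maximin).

1

The worst-case payoff for each row is r1: -4, r2: 1, r3: -3.
The best of these is 1.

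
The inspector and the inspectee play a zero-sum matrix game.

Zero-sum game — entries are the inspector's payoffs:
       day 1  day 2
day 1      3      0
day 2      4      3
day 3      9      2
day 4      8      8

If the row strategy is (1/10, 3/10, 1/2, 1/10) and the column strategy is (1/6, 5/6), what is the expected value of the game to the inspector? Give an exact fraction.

Against (1/6, 5/6), each row's expected payoff is day 1: 1/2; day 2: 19/6; day 3: 19/6; day 4: 8.
Taking the (1/10, 3/10, 1/2, 1/10)-weighted average: (1/10)·(1/2) + (3/10)·(19/6) + (1/2)·(19/6) + (1/10)·(8) = 203/60.

203/60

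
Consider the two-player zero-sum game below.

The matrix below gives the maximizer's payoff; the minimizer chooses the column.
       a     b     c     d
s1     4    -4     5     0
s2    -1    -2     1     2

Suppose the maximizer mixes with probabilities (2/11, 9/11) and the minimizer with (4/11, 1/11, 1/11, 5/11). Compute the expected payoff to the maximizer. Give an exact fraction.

79/121

Against (4/11, 1/11, 1/11, 5/11), each row's expected payoff is s1: 17/11; s2: 5/11.
Taking the (2/11, 9/11)-weighted average: (2/11)·(17/11) + (9/11)·(5/11) = 79/121.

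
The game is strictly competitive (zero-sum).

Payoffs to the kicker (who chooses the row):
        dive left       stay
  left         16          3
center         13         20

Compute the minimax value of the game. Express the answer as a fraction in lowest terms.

281/20

Row minima are 3 and 13, so the kicker's maximin is 13; column maxima are 16 and 20, so the goalkeeper's minimax is 16. These differ, so the equilibrium is in mixed strategies.
Let the kicker play left with probability p. The goalkeeper is indifferent when 16p + 13(1−p) = 3p + 20(1−p), giving p = 7/20.
Let the goalkeeper play dive left with probability q. The kicker is indifferent when 16q + 3(1−q) = 13q + 20(1−q), giving q = 17/20.
The value is 16·(17/20) + (3)·(3/20) = 281/20.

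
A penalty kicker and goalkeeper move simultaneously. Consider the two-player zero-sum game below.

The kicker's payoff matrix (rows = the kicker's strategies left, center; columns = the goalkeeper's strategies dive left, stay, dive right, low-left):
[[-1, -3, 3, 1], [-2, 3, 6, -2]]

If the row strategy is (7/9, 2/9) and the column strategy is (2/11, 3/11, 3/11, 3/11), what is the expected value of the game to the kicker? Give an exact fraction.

41/99

Against (2/11, 3/11, 3/11, 3/11), each row's expected payoff is left: 1/11; center: 17/11.
Taking the (7/9, 2/9)-weighted average: (7/9)·(1/11) + (2/9)·(17/11) = 41/99.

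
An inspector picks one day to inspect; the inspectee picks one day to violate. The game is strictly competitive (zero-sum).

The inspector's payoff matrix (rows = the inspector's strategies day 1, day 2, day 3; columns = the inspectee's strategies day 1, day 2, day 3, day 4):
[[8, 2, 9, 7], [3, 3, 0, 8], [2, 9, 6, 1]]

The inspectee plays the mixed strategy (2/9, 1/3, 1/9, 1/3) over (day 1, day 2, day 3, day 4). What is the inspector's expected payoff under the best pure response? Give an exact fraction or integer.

52/9

day 1: (8)·(2/9) + (2)·(1/3) + (9)·(1/9) + (7)·(1/3) = 52/9.
day 2: (3)·(2/9) + (3)·(1/3) + (0)·(1/9) + (8)·(1/3) = 13/3.
day 3: (2)·(2/9) + (9)·(1/3) + (6)·(1/9) + (1)·(1/3) = 40/9.
The best pure response is day 1 with expected payoff 52/9.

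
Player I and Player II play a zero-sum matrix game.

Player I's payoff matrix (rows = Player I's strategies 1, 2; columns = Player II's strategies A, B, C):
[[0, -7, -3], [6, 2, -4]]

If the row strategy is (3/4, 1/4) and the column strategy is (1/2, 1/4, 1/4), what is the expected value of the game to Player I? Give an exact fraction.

Against (1/2, 1/4, 1/4), each row's expected payoff is 1: -5/2; 2: 5/2.
Taking the (3/4, 1/4)-weighted average: (3/4)·(-5/2) + (1/4)·(5/2) = -5/4.

-5/4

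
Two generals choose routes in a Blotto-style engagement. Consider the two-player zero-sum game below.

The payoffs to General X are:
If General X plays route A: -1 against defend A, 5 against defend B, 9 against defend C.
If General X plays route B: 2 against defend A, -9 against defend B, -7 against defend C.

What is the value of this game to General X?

1/17

Column defend C is strictly dominated by defend B for General Y (it gives General X more in every row).
The remaining 2×2 game on (route A, route B) × (defend A, defend B) has no saddle point. Let General X play route A with probability p; indifference gives −p + 2(1−p) = 5p − 9(1−p), so p = 11/17.
Similarly General Y's optimal q on defend A is 14/17, and the value is -1·(14/17) + (5)·(3/17) = 1/17.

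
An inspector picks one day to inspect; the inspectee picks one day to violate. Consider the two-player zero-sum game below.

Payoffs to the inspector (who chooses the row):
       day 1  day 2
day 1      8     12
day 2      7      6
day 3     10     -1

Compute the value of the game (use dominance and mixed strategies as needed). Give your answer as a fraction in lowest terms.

128/15

Row day 2 is strictly dominated by row day 1, so the inspector never plays it.
The remaining 2×2 game on (day 1, day 3) × (day 1, day 2) has no saddle point. Let the inspector play day 1 with probability p; indifference gives 8p + 10(1−p) = 12p − (1−p), so p = 11/15.
Similarly the inspectee's optimal q on day 1 is 13/15, and the value is 8·(13/15) + (12)·(2/15) = 128/15.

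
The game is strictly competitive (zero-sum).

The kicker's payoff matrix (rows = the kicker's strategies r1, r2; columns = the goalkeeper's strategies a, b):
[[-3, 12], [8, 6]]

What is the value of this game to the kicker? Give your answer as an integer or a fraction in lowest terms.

114/17

Row minima are -3 and 6, so the kicker's maximin is 6; column maxima are 8 and 12, so the goalkeeper's minimax is 8. These differ, so the equilibrium is in mixed strategies.
Let the kicker play r1 with probability p. The goalkeeper is indifferent when −3p + 8(1−p) = 12p + 6(1−p), giving p = 2/17.
Let the goalkeeper play a with probability q. The kicker is indifferent when −3q + 12(1−q) = 8q + 6(1−q), giving q = 6/17.
The value is -3·(6/17) + (12)·(11/17) = 114/17.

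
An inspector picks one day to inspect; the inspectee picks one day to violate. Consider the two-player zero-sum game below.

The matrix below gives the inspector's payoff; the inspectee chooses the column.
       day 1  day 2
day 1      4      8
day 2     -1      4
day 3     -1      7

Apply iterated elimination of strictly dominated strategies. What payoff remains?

Row day 3 is strictly dominated by row day 1 (4>-1, 8>7); eliminate day 3.
Row day 2 is strictly dominated by row day 1 (4>-1, 8>4); eliminate day 2.
Column day 2 is strictly dominated by day 1 for the inspectee (4<8); eliminate day 2.
Only (day 1, day 1) remains, with payoff 4.

4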